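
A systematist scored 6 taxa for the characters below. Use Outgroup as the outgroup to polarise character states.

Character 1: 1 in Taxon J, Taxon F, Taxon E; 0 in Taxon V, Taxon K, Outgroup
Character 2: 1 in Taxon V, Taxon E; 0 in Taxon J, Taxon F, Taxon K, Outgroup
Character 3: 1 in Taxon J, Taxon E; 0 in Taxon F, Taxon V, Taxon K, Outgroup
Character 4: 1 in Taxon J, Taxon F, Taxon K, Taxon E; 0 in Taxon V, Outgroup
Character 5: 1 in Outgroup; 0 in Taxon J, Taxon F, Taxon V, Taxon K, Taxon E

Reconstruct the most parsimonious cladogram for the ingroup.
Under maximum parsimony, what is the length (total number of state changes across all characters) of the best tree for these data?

Character polarity is set by the outgroup: the derived state is whichever differs from the outgroup's state, so for Character 5 the derived state is '0', and for the remaining characters it is '1'.
Character 1 (derived state '1') is shared by Taxon E, Taxon F, and Taxon J — a synapomorphy uniting that clade.
Character 2 groups Taxon E and Taxon V, which is incompatible with the clades supported by the remaining characters; treating it as convergent (homoplasy) costs fewer steps than any alternative tree.
Character 3 (derived state '1') is shared by Taxon E and Taxon J — a synapomorphy uniting that clade.
Only Taxon E, Taxon F, Taxon J, and Taxon K show the derived state '1' for Character 4, supporting them as a clade.
Character 5 (derived state '0') is shared by all ingroup taxa — unites the whole ingroup.
Most parsimonious ingroup topology: ((((Taxon J,Taxon E),Taxon F),Taxon K),Taxon V).
Changes per character on this tree: Character 1: 1; Character 2: 2; Character 3: 1; Character 4: 1; Character 5: 1.
Total = 6.

6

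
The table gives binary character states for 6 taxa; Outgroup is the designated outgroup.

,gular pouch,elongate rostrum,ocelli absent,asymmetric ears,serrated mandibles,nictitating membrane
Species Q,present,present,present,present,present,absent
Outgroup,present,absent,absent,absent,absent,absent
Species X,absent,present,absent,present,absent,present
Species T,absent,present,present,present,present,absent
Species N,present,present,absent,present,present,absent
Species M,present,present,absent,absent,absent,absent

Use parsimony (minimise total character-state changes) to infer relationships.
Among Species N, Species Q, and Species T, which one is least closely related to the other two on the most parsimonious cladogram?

Character polarity is set by the outgroup: the derived state is whichever differs from the outgroup's state, so for gular pouch the derived state is 'absent', and for the remaining characters it is 'present'.
gular pouch (state 'absent') occurs in Species T and Species X but conflicts with the nesting implied by the other characters — most parsimoniously interpreted as homoplasy.
elongate rostrum (derived state 'present') is shared by all ingroup taxa — unites the whole ingroup.
Only Species Q and Species T show the derived state 'present' for ocelli absent, supporting them as a clade.
Only Species N, Species Q, Species T, and Species X show the derived state 'present' for asymmetric ears, supporting them as a clade.
serrated mandibles (derived state 'present') is shared by Species N, Species Q, and Species T — a synapomorphy uniting that clade.
nictitating membrane (derived state 'present') is unique to Species X (autapomorphy; uninformative for grouping).
Most parsimonious ingroup topology: (((Species N,(Species Q,Species T)),Species X),Species M).
Species Q and Species T share a more recent common ancestor with each other than either does with Species N, so Species N is the least closely related of the three.

Species N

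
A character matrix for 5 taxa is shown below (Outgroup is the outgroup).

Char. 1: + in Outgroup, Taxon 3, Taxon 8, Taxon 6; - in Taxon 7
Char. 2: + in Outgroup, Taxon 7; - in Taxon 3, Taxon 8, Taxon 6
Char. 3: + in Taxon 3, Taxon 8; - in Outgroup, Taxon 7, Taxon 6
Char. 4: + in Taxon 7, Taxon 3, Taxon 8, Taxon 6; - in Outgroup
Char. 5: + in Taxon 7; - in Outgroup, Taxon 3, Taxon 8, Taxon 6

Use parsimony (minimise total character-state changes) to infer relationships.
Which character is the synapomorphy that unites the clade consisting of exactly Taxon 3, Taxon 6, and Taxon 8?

Char. 2

Character polarity is set by the outgroup: the derived state is whichever differs from the outgroup's state, so for Char. 1, Char. 2 the derived state is '-', and for the remaining characters it is '+'.
Char. 1 (derived state '-') is unique to Taxon 7 (autapomorphy; uninformative for grouping).
Char. 2 (derived state '-') is shared by Taxon 3, Taxon 6, and Taxon 8 — a synapomorphy uniting that clade.
Char. 3: derived state '+' in Taxon 3 and Taxon 8 only — synapomorphy for {Taxon 3, Taxon 8}.
Char. 4 (derived state '+') is shared by all ingroup taxa — unites the whole ingroup.
Char. 5: derived state '+' in Taxon 7 only — an autapomorphy, so it tells us nothing about relationships among taxa.
Most parsimonious ingroup topology: (Taxon 7,((Taxon 3,Taxon 8),Taxon 6)).
The clade {Taxon 3, Taxon 6, Taxon 8} is supported by Char. 2: its derived state '-' occurs in exactly those taxa and in no other taxon (including the outgroup).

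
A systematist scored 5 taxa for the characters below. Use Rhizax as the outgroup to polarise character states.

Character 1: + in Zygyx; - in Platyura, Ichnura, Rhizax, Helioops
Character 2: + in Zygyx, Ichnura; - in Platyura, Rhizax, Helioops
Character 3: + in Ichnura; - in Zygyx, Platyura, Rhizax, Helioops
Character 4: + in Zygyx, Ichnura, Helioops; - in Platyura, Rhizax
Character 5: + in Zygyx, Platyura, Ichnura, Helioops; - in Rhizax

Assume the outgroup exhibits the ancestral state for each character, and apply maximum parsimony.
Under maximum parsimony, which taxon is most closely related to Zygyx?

Ichnura

The outgroup has state '-' for every character, so '+' is the derived state throughout.
Character 1 (derived state '+') is unique to Zygyx (autapomorphy; uninformative for grouping).
Character 2 (derived state '+') is shared by Ichnura and Zygyx — a synapomorphy uniting that clade.
Character 3 (derived state '+') is unique to Ichnura (autapomorphy; uninformative for grouping).
Character 4 (derived state '+') is shared by Helioops, Ichnura, and Zygyx — a synapomorphy uniting that clade.
Character 5 (derived state '+') is shared by all ingroup taxa — unites the whole ingroup.
Most parsimonious ingroup topology: ((Helioops,(Zygyx,Ichnura)),Platyura).
Zygyx and Ichnura form a cherry on this tree, so they are sister taxa.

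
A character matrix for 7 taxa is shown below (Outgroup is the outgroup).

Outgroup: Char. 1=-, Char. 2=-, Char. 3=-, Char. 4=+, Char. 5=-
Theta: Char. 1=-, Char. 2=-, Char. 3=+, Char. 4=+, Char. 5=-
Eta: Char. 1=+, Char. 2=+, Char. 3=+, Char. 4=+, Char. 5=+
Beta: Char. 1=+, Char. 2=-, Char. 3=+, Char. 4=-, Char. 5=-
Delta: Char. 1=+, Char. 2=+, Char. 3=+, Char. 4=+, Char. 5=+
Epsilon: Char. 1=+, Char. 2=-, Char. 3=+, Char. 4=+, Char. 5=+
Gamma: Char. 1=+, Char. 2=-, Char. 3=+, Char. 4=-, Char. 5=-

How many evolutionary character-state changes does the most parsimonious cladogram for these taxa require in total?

5

Character polarity is set by the outgroup: the derived state is whichever differs from the outgroup's state, so for Char. 4 the derived state is '-', and for the remaining characters it is '+'.
Char. 1 (derived state '+') is shared by Beta, Delta, Epsilon, Eta, and Gamma — a synapomorphy uniting that clade.
Char. 2 (derived state '+') is shared by Delta and Eta — a synapomorphy uniting that clade.
All ingroup taxa share the derived state '+' for Char. 3; it defines the ingroup but does not resolve relationships within it.
Char. 4: derived state '-' in Beta and Gamma only — synapomorphy for {Beta, Gamma}.
Only Delta, Epsilon, and Eta show the derived state '+' for Char. 5, supporting them as a clade.
Most parsimonious ingroup topology: (Theta,(((Eta,Delta),Epsilon),(Beta,Gamma))).
Changes per character on this tree: Char. 1: 1; Char. 2: 1; Char. 3: 1; Char. 4: 1; Char. 5: 1.
Total = 5.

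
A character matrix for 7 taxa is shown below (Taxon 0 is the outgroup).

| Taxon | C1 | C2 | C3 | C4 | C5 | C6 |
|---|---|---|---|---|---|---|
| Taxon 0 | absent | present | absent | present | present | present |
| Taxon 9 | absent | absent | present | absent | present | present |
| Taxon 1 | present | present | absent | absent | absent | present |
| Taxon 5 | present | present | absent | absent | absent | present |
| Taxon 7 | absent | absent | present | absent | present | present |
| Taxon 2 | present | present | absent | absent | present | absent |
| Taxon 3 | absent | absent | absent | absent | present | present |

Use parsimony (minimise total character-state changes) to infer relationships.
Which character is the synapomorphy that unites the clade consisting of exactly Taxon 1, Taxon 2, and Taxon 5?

C1

Character polarity is set by the outgroup: the derived state is whichever differs from the outgroup's state, so for C2, C4, C5, C6 the derived state is 'absent', and for the remaining characters it is 'present'.
C1: derived state 'present' in Taxon 1, Taxon 2, and Taxon 5 only — synapomorphy for {Taxon 1, Taxon 2, Taxon 5}.
Only Taxon 3, Taxon 7, and Taxon 9 show the derived state 'absent' for C2, supporting them as a clade.
C3: derived state 'present' in Taxon 7 and Taxon 9 only — synapomorphy for {Taxon 7, Taxon 9}.
All ingroup taxa share the derived state 'absent' for C4; it defines the ingroup but does not resolve relationships within it.
C5: derived state 'absent' in Taxon 1 and Taxon 5 only — synapomorphy for {Taxon 1, Taxon 5}.
C6 (derived state 'absent') is unique to Taxon 2 (autapomorphy; uninformative for grouping).
Most parsimonious ingroup topology: (((Taxon 9,Taxon 7),Taxon 3),((Taxon 1,Taxon 5),Taxon 2)).
The clade {Taxon 1, Taxon 2, Taxon 5} is supported by C1: its derived state 'present' occurs in exactly those taxa and in no other taxon (including the outgroup).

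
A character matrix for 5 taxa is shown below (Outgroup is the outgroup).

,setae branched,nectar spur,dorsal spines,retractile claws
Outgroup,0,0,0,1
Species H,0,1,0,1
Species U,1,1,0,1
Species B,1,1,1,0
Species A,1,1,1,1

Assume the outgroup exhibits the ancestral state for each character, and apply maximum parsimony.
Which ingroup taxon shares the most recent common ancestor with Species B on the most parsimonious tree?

Species A

Character polarity is set by the outgroup: the derived state is whichever differs from the outgroup's state, so for retractile claws the derived state is '0', and for the remaining characters it is '1'.
Only Species A, Species B, and Species U show the derived state '1' for setae branched, supporting them as a clade.
All ingroup taxa share the derived state '1' for nectar spur; it defines the ingroup but does not resolve relationships within it.
Only Species A and Species B show the derived state '1' for dorsal spines, supporting them as a clade.
retractile claws: derived state '0' in Species B only — an autapomorphy, so it tells us nothing about relationships among taxa.
Most parsimonious ingroup topology: (Species H,(Species U,(Species B,Species A))).
Species B and Species A form a cherry on this tree, so they are sister taxa.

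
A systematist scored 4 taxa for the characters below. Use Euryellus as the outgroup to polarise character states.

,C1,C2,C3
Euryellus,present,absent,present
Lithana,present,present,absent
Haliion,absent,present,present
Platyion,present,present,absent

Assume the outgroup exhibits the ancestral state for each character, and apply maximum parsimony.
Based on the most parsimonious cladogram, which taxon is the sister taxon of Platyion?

Character polarity is set by the outgroup: the derived state is whichever differs from the outgroup's state, so for C1, C3 the derived state is 'absent', and for the remaining characters it is 'present'.
C1: derived state 'absent' in Haliion only — an autapomorphy, so it tells us nothing about relationships among taxa.
All ingroup taxa share the derived state 'present' for C2; it defines the ingroup but does not resolve relationships within it.
C3: derived state 'absent' in Lithana and Platyion only — synapomorphy for {Lithana, Platyion}.
Most parsimonious ingroup topology: ((Lithana,Platyion),Haliion).
Platyion and Lithana form a cherry on this tree, so they are sister taxa.

Lithana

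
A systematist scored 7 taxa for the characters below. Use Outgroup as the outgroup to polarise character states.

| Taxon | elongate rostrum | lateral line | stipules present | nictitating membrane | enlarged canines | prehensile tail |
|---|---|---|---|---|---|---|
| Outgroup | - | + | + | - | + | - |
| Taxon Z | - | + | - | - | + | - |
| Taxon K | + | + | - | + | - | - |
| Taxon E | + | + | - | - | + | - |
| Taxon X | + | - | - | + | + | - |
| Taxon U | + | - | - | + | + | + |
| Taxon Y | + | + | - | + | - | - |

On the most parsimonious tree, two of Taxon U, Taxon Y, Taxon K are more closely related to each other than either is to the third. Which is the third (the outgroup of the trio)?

Taxon U

Character polarity is set by the outgroup: the derived state is whichever differs from the outgroup's state, so for lateral line, stipules present, enlarged canines the derived state is '-', and for the remaining characters it is '+'.
elongate rostrum (derived state '+') is shared by Taxon E, Taxon K, Taxon U, Taxon X, and Taxon Y — a synapomorphy uniting that clade.
Only Taxon U and Taxon X show the derived state '-' for lateral line, supporting them as a clade.
All ingroup taxa share the derived state '-' for stipules present; it defines the ingroup but does not resolve relationships within it.
nictitating membrane: derived state '+' in Taxon K, Taxon U, Taxon X, and Taxon Y only — synapomorphy for {Taxon K, Taxon U, Taxon X, Taxon Y}.
Only Taxon K and Taxon Y show the derived state '-' for enlarged canines, supporting them as a clade.
prehensile tail: derived state '+' in Taxon U only — an autapomorphy, so it tells us nothing about relationships among taxa.
Most parsimonious ingroup topology: (Taxon Z,(((Taxon K,Taxon Y),(Taxon X,Taxon U)),Taxon E)).
Taxon Y and Taxon K share a more recent common ancestor with each other than either does with Taxon U, so Taxon U is the least closely related of the three.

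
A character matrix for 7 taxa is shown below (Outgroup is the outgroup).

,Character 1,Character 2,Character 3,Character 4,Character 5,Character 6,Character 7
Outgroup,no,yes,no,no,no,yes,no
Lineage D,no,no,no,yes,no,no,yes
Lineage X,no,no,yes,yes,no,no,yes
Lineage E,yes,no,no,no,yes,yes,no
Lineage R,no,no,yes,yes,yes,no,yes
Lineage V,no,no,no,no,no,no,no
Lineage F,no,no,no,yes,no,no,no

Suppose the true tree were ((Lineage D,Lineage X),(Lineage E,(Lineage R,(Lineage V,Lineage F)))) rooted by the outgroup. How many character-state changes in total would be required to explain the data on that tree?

13

Map each character onto ((Lineage D,Lineage X),(Lineage E,(Lineage R,(Lineage V,Lineage F)))) (rooted by Outgroup) and count the minimum state changes it requires (Fitch parsimony):
Character 1: 1; Character 2: 1; Character 3: 2; Character 4: 3; Character 5: 2; Character 6: 2; Character 7: 2.
Total tree length = 13.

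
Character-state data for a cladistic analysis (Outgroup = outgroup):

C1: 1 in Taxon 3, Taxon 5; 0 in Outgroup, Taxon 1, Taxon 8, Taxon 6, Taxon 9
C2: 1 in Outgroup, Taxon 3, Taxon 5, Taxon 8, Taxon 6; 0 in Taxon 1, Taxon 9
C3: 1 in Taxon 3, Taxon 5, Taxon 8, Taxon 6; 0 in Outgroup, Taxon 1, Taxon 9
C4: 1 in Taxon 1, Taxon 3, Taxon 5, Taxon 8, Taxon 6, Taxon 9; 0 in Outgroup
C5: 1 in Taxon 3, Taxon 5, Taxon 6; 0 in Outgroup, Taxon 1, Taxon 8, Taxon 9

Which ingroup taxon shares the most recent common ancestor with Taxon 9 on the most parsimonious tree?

Character polarity is set by the outgroup: the derived state is whichever differs from the outgroup's state, so for C2 the derived state is '0', and for the remaining characters it is '1'.
Only Taxon 3 and Taxon 5 show the derived state '1' for C1, supporting them as a clade.
Only Taxon 1 and Taxon 9 show the derived state '0' for C2, supporting them as a clade.
C3 (derived state '1') is shared by Taxon 3, Taxon 5, Taxon 6, and Taxon 8 — a synapomorphy uniting that clade.
C4 (derived state '1') is shared by all ingroup taxa — unites the whole ingroup.
C5 (derived state '1') is shared by Taxon 3, Taxon 5, and Taxon 6 — a synapomorphy uniting that clade.
Most parsimonious ingroup topology: ((Taxon 1,Taxon 9),(((Taxon 3,Taxon 5),Taxon 6),Taxon 8)).
Taxon 9 and Taxon 1 form a cherry on this tree, so they are sister taxa.

Taxon 1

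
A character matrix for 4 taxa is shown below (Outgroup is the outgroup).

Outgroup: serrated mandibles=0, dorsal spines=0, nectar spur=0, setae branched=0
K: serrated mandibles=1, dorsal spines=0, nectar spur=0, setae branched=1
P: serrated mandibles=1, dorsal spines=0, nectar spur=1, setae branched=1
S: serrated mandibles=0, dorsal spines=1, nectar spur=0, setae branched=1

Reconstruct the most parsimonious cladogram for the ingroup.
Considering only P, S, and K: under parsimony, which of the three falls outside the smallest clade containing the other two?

The outgroup has state '0' for every character, so '1' is the derived state throughout.
Only K and P show the derived state '1' for serrated mandibles, supporting them as a clade.
dorsal spines (derived state '1') is unique to S (autapomorphy; uninformative for grouping).
nectar spur: derived state '1' in P only — an autapomorphy, so it tells us nothing about relationships among taxa.
All ingroup taxa share the derived state '1' for setae branched; it defines the ingroup but does not resolve relationships within it.
Most parsimonious ingroup topology: ((K,P),S).
P and K share a more recent common ancestor with each other than either does with S, so S is the least closely related of the three.

S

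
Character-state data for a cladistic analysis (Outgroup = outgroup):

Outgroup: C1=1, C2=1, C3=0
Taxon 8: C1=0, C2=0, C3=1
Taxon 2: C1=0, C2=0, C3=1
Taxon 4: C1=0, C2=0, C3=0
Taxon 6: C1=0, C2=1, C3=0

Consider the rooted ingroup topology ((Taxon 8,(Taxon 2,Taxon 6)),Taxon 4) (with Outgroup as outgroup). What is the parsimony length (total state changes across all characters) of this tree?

Map each character onto ((Taxon 8,(Taxon 2,Taxon 6)),Taxon 4) (rooted by Outgroup) and count the minimum state changes it requires (Fitch parsimony):
C1: 1; C2: 2; C3: 2.
Total tree length = 5.

5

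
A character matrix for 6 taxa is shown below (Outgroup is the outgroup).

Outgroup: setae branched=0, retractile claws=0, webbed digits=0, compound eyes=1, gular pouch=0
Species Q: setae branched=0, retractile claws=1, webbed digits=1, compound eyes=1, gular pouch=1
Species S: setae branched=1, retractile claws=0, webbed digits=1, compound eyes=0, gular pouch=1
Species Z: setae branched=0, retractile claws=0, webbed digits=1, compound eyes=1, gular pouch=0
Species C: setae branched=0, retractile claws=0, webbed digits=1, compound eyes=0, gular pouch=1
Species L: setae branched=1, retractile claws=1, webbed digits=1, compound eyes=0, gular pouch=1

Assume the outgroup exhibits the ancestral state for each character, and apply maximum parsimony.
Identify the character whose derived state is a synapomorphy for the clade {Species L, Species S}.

setae branched

Character polarity is set by the outgroup: the derived state is whichever differs from the outgroup's state, so for compound eyes the derived state is '0', and for the remaining characters it is '1'.
setae branched (derived state '1') is shared by Species L and Species S — a synapomorphy uniting that clade.
retractile claws (state '1') occurs in Species L and Species Q but conflicts with the nesting implied by the other characters — most parsimoniously interpreted as homoplasy.
All ingroup taxa share the derived state '1' for webbed digits; it defines the ingroup but does not resolve relationships within it.
Only Species C, Species L, and Species S show the derived state '0' for compound eyes, supporting them as a clade.
Only Species C, Species L, Species Q, and Species S show the derived state '1' for gular pouch, supporting them as a clade.
Most parsimonious ingroup topology: ((Species Q,((Species S,Species L),Species C)),Species Z).
The clade {Species L, Species S} is supported by setae branched: its derived state '1' occurs in exactly those taxa and in no other taxon (including the outgroup).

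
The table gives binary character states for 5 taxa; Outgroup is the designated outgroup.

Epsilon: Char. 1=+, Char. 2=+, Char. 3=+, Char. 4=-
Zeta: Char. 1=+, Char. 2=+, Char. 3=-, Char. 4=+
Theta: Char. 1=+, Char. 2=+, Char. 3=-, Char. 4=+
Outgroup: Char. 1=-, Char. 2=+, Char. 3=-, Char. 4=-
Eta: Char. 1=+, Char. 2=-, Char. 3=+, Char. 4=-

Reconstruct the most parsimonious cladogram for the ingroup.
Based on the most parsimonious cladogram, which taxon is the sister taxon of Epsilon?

Eta

Character polarity is set by the outgroup: the derived state is whichever differs from the outgroup's state, so for Char. 2 the derived state is '-', and for the remaining characters it is '+'.
Char. 1 (derived state '+') is shared by all ingroup taxa — unites the whole ingroup.
Char. 2: derived state '-' in Eta only — an autapomorphy, so it tells us nothing about relationships among taxa.
Char. 3: derived state '+' in Epsilon and Eta only — synapomorphy for {Epsilon, Eta}.
Only Theta and Zeta show the derived state '+' for Char. 4, supporting them as a clade.
Most parsimonious ingroup topology: ((Epsilon,Eta),(Theta,Zeta)).
Epsilon and Eta form a cherry on this tree, so they are sister taxa.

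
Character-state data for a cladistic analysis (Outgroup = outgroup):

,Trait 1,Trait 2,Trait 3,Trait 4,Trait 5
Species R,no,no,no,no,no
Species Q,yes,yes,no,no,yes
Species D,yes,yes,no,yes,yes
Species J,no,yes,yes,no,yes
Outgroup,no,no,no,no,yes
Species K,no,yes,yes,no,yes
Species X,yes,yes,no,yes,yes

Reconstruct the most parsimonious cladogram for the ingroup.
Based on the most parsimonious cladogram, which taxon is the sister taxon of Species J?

Character polarity is set by the outgroup: the derived state is whichever differs from the outgroup's state, so for Trait 5 the derived state is 'no', and for the remaining characters it is 'yes'.
Trait 1 (derived state 'yes') is shared by Species D, Species Q, and Species X — a synapomorphy uniting that clade.
Trait 2 (derived state 'yes') is shared by Species D, Species J, Species K, Species Q, and Species X — a synapomorphy uniting that clade.
Trait 3: derived state 'yes' in Species J and Species K only — synapomorphy for {Species J, Species K}.
Only Species D and Species X show the derived state 'yes' for Trait 4, supporting them as a clade.
Trait 5: derived state 'no' in Species R only — an autapomorphy, so it tells us nothing about relationships among taxa.
Most parsimonious ingroup topology: (((Species K,Species J),((Species D,Species X),Species Q)),Species R).
Species J and Species K form a cherry on this tree, so they are sister taxa.

Species K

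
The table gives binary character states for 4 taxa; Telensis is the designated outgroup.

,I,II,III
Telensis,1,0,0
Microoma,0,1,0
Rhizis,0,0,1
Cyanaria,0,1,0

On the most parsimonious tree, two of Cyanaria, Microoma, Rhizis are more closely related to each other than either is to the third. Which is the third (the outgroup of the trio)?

Character polarity is set by the outgroup: the derived state is whichever differs from the outgroup's state, so for I the derived state is '0', and for the remaining characters it is '1'.
I (derived state '0') is shared by all ingroup taxa — unites the whole ingroup.
II (derived state '1') is shared by Cyanaria and Microoma — a synapomorphy uniting that clade.
III (derived state '1') is unique to Rhizis (autapomorphy; uninformative for grouping).
Most parsimonious ingroup topology: ((Microoma,Cyanaria),Rhizis).
Microoma and Cyanaria share a more recent common ancestor with each other than either does with Rhizis, so Rhizis is the least closely related of the three.

Rhizis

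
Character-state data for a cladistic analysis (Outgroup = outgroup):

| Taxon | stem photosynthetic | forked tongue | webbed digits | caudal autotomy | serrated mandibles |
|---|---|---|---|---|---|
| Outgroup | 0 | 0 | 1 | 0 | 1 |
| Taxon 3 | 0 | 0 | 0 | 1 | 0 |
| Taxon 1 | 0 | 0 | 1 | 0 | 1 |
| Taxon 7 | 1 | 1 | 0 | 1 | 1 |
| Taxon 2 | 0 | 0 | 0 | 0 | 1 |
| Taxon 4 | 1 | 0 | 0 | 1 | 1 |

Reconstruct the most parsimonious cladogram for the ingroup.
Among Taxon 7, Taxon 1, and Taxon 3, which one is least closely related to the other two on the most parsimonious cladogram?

Taxon 1

Character polarity is set by the outgroup: the derived state is whichever differs from the outgroup's state, so for webbed digits, serrated mandibles the derived state is '0', and for the remaining characters it is '1'.
stem photosynthetic (derived state '1') is shared by Taxon 4 and Taxon 7 — a synapomorphy uniting that clade.
forked tongue (derived state '1') is unique to Taxon 7 (autapomorphy; uninformative for grouping).
Only Taxon 2, Taxon 3, Taxon 4, and Taxon 7 show the derived state '0' for webbed digits, supporting them as a clade.
Only Taxon 3, Taxon 4, and Taxon 7 show the derived state '1' for caudal autotomy, supporting them as a clade.
serrated mandibles: derived state '0' in Taxon 3 only — an autapomorphy, so it tells us nothing about relationships among taxa.
Most parsimonious ingroup topology: (((Taxon 3,(Taxon 7,Taxon 4)),Taxon 2),Taxon 1).
Taxon 3 and Taxon 7 share a more recent common ancestor with each other than either does with Taxon 1, so Taxon 1 is the least closely related of the three.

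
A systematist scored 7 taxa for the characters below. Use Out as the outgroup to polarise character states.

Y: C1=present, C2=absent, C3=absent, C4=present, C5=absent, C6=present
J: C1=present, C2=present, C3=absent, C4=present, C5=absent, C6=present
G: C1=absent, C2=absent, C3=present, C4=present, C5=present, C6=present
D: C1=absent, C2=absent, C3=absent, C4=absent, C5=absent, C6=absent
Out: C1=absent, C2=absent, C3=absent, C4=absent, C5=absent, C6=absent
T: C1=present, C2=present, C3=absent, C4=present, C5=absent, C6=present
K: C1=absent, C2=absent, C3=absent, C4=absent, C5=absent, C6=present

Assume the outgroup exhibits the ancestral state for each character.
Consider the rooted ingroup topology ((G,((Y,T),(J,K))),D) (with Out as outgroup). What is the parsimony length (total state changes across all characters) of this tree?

Map each character onto ((G,((Y,T),(J,K))),D) (rooted by Out) and count the minimum state changes it requires (Fitch parsimony):
C1: 2; C2: 2; C3: 1; C4: 2; C5: 1; C6: 1.
Total tree length = 9.

9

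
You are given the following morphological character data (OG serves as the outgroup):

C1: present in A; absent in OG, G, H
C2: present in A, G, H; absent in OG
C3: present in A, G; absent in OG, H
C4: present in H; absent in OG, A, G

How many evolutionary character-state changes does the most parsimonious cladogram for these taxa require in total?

The outgroup has state 'absent' for every character, so 'present' is the derived state throughout.
C1 (derived state 'present') is unique to A (autapomorphy; uninformative for grouping).
All ingroup taxa share the derived state 'present' for C2; it defines the ingroup but does not resolve relationships within it.
Only A and G show the derived state 'present' for C3, supporting them as a clade.
C4 (derived state 'present') is unique to H (autapomorphy; uninformative for grouping).
Most parsimonious ingroup topology: (H,(G,A)).
Changes per character on this tree: C1: 1; C2: 1; C3: 1; C4: 1.
Total = 4.

4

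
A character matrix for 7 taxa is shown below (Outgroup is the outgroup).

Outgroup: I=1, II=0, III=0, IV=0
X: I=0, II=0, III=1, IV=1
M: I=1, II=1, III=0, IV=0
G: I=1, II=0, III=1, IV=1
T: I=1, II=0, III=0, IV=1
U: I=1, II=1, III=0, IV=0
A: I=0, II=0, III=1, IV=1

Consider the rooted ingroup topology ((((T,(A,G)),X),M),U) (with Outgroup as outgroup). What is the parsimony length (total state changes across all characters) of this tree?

Map each character onto ((((T,(A,G)),X),M),U) (rooted by Outgroup) and count the minimum state changes it requires (Fitch parsimony):
I: 2; II: 2; III: 2; IV: 1.
Total tree length = 7.

7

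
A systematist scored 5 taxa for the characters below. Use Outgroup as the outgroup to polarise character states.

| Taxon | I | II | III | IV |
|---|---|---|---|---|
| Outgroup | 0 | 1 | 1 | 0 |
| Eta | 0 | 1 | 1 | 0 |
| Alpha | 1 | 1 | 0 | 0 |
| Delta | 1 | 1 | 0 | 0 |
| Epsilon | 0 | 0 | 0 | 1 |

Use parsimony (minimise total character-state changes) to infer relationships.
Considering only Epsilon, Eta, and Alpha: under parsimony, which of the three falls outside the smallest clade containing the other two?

Eta

Character polarity is set by the outgroup: the derived state is whichever differs from the outgroup's state, so for II, III the derived state is '0', and for the remaining characters it is '1'.
I (derived state '1') is shared by Alpha and Delta — a synapomorphy uniting that clade.
II (derived state '0') is unique to Epsilon (autapomorphy; uninformative for grouping).
III: derived state '0' in Alpha, Delta, and Epsilon only — synapomorphy for {Alpha, Delta, Epsilon}.
IV: derived state '1' in Epsilon only — an autapomorphy, so it tells us nothing about relationships among taxa.
Most parsimonious ingroup topology: (Eta,((Alpha,Delta),Epsilon)).
Alpha and Epsilon share a more recent common ancestor with each other than either does with Eta, so Eta is the least closely related of the three.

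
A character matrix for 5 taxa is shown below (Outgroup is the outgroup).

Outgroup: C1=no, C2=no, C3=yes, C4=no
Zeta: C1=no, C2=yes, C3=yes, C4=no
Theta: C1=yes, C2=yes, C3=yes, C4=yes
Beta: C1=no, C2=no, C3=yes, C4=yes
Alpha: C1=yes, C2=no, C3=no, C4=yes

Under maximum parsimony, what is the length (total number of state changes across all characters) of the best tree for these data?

Character polarity is set by the outgroup: the derived state is whichever differs from the outgroup's state, so for C3 the derived state is 'no', and for the remaining characters it is 'yes'.
C1: derived state 'yes' in Alpha and Theta only — synapomorphy for {Alpha, Theta}.
C2 groups Theta and Zeta, which is incompatible with the clades supported by the remaining characters; treating it as convergent (homoplasy) costs fewer steps than any alternative tree.
C3: derived state 'no' in Alpha only — an autapomorphy, so it tells us nothing about relationships among taxa.
C4 (derived state 'yes') is shared by Alpha, Beta, and Theta — a synapomorphy uniting that clade.
Most parsimonious ingroup topology: (Zeta,((Theta,Alpha),Beta)).
Changes per character on this tree: C1: 1; C2: 2; C3: 1; C4: 1.
Total = 5.

5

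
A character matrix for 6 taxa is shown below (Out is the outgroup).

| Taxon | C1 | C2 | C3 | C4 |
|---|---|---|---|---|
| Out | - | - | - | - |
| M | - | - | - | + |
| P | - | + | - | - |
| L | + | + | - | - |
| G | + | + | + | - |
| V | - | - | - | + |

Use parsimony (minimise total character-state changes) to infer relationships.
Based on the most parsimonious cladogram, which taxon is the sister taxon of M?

The outgroup has state '-' for every character, so '+' is the derived state throughout.
C1 (derived state '+') is shared by G and L — a synapomorphy uniting that clade.
C2 (derived state '+') is shared by G, L, and P — a synapomorphy uniting that clade.
C3 (derived state '+') is unique to G (autapomorphy; uninformative for grouping).
Only M and V show the derived state '+' for C4, supporting them as a clade.
Most parsimonious ingroup topology: ((M,V),(P,(L,G))).
M and V form a cherry on this tree, so they are sister taxa.

V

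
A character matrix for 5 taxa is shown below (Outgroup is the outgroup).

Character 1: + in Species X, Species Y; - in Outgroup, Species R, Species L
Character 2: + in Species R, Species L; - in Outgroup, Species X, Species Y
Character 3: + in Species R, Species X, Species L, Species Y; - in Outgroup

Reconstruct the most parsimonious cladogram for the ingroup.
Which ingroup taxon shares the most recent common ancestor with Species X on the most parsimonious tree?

The outgroup has state '-' for every character, so '+' is the derived state throughout.
Character 1: derived state '+' in Species X and Species Y only — synapomorphy for {Species X, Species Y}.
Character 2 (derived state '+') is shared by Species L and Species R — a synapomorphy uniting that clade.
Character 3 (derived state '+') is shared by all ingroup taxa — unites the whole ingroup.
Most parsimonious ingroup topology: ((Species L,Species R),(Species X,Species Y)).
Species X and Species Y form a cherry on this tree, so they are sister taxa.

Species Y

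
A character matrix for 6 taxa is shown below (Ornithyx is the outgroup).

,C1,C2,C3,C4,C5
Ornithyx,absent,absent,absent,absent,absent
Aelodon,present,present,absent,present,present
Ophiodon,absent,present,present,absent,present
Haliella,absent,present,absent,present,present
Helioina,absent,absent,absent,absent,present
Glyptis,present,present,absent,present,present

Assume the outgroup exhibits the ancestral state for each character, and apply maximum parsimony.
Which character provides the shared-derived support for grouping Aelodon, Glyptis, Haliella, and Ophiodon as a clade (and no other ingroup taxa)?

The outgroup has state 'absent' for every character, so 'present' is the derived state throughout.
C1: derived state 'present' in Aelodon and Glyptis only — synapomorphy for {Aelodon, Glyptis}.
Only Aelodon, Glyptis, Haliella, and Ophiodon show the derived state 'present' for C2, supporting them as a clade.
C3 (derived state 'present') is unique to Ophiodon (autapomorphy; uninformative for grouping).
Only Aelodon, Glyptis, and Haliella show the derived state 'present' for C4, supporting them as a clade.
C5 (derived state 'present') is shared by all ingroup taxa — unites the whole ingroup.
Most parsimonious ingroup topology: ((((Aelodon,Glyptis),Haliella),Ophiodon),Helioina).
The clade {Aelodon, Glyptis, Haliella, Ophiodon} is supported by C2: its derived state 'present' occurs in exactly those taxa and in no other taxon (including the outgroup).

C2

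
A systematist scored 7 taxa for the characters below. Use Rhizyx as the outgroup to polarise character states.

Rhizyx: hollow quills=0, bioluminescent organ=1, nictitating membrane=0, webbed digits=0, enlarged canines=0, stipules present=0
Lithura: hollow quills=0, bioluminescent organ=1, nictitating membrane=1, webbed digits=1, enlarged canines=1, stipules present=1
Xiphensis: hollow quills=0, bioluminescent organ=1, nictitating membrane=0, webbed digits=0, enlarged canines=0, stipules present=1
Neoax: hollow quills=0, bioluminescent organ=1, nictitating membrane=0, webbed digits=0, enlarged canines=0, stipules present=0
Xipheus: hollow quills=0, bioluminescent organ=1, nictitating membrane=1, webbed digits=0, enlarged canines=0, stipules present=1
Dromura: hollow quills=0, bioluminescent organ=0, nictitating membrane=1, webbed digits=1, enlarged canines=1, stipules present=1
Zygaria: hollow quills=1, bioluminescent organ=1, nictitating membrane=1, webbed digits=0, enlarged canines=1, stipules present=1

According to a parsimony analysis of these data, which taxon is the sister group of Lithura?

Dromura

Character polarity is set by the outgroup: the derived state is whichever differs from the outgroup's state, so for bioluminescent organ the derived state is '0', and for the remaining characters it is '1'.
hollow quills (derived state '1') is unique to Zygaria (autapomorphy; uninformative for grouping).
bioluminescent organ: derived state '0' in Dromura only — an autapomorphy, so it tells us nothing about relationships among taxa.
Only Dromura, Lithura, Xipheus, and Zygaria show the derived state '1' for nictitating membrane, supporting them as a clade.
webbed digits: derived state '1' in Dromura and Lithura only — synapomorphy for {Dromura, Lithura}.
Only Dromura, Lithura, and Zygaria show the derived state '1' for enlarged canines, supporting them as a clade.
Only Dromura, Lithura, Xiphensis, Xipheus, and Zygaria show the derived state '1' for stipules present, supporting them as a clade.
Most parsimonious ingroup topology: (((((Lithura,Dromura),Zygaria),Xipheus),Xiphensis),Neoax).
Lithura and Dromura form a cherry on this tree, so they are sister taxa.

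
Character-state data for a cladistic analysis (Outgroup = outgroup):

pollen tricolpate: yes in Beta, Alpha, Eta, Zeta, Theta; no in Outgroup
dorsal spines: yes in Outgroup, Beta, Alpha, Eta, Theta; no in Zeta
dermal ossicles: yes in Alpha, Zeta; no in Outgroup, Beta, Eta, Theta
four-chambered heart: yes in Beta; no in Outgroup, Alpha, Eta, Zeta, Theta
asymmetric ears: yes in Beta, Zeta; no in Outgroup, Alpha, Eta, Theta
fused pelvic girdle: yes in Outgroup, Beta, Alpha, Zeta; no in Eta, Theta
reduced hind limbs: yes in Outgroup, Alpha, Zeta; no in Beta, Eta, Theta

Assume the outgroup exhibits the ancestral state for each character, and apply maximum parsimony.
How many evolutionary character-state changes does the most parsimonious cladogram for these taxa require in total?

8

Character polarity is set by the outgroup: the derived state is whichever differs from the outgroup's state, so for dorsal spines, fused pelvic girdle, reduced hind limbs the derived state is 'no', and for the remaining characters it is 'yes'.
pollen tricolpate (derived state 'yes') is shared by all ingroup taxa — unites the whole ingroup.
dorsal spines (derived state 'no') is unique to Zeta (autapomorphy; uninformative for grouping).
dermal ossicles (derived state 'yes') is shared by Alpha and Zeta — a synapomorphy uniting that clade.
four-chambered heart (derived state 'yes') is unique to Beta (autapomorphy; uninformative for grouping).
asymmetric ears groups Beta and Zeta, which is incompatible with the clades supported by the remaining characters; treating it as convergent (homoplasy) costs fewer steps than any alternative tree.
fused pelvic girdle (derived state 'no') is shared by Eta and Theta — a synapomorphy uniting that clade.
reduced hind limbs: derived state 'no' in Beta, Eta, and Theta only — synapomorphy for {Beta, Eta, Theta}.
Most parsimonious ingroup topology: ((Beta,(Theta,Eta)),(Zeta,Alpha)).
Changes per character on this tree: pollen tricolpate: 1; dorsal spines: 1; dermal ossicles: 1; four-chambered heart: 1; asymmetric ears: 2; fused pelvic girdle: 1; reduced hind limbs: 1.
Total = 8.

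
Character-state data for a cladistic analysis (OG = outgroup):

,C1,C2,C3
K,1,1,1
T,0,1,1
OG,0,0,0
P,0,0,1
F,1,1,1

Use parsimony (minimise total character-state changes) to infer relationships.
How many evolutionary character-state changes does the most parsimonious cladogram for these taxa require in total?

3

The outgroup has state '0' for every character, so '1' is the derived state throughout.
C1: derived state '1' in F and K only — synapomorphy for {F, K}.
C2 (derived state '1') is shared by F, K, and T — a synapomorphy uniting that clade.
C3 (derived state '1') is shared by all ingroup taxa — unites the whole ingroup.
Most parsimonious ingroup topology: (P,((F,K),T)).
Changes per character on this tree: C1: 1; C2: 1; C3: 1.
Total = 3.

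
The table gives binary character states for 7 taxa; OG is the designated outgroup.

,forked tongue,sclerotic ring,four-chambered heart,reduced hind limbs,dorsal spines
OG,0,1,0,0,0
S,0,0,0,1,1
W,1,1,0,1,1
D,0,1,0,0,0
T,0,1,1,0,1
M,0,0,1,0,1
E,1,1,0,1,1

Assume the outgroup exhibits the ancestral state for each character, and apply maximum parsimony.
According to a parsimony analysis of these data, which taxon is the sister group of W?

Character polarity is set by the outgroup: the derived state is whichever differs from the outgroup's state, so for sclerotic ring the derived state is '0', and for the remaining characters it is '1'.
forked tongue (derived state '1') is shared by E and W — a synapomorphy uniting that clade.
sclerotic ring (state '0') occurs in M and S but conflicts with the nesting implied by the other characters — most parsimoniously interpreted as homoplasy.
four-chambered heart: derived state '1' in M and T only — synapomorphy for {M, T}.
reduced hind limbs: derived state '1' in E, S, and W only — synapomorphy for {E, S, W}.
dorsal spines: derived state '1' in E, M, S, T, and W only — synapomorphy for {E, M, S, T, W}.
Most parsimonious ingroup topology: (((S,(W,E)),(T,M)),D).
W and E form a cherry on this tree, so they are sister taxa.

E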